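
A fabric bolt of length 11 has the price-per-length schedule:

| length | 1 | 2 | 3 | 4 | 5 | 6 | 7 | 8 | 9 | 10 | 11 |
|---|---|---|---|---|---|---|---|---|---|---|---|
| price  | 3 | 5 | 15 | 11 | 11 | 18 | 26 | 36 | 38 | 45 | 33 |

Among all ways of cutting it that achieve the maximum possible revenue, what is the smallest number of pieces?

2

Let r[k] be the best obtainable value from length k. For each k, try every first piece i and keep the best of price[i] + r[k−i].
r[1] = 3
r[2] = max(3+3, 5+0) = 6
r[3] = max(3+6, 5+3, 15+0) = 15
r[4] = max(3+15, 5+6, 15+3, 11+0) = 18
r[5] = max(3+18, 5+15, 15+6, 11+3, 11+0) = 21
r[6] = max(3+21, 5+18, 15+15, 11+6, 11+3, 18+0) = 30
r[7] = max(3+30, 5+21, 15+18, …, 18+3, 26+0) = 33
r[8] = max(3+33, 5+30, 15+21, …, 26+3, 36+0) = 36
r[9] = max(3+36, 5+33, 15+30, …, 36+3, 38+0) = 45
r[10] = max(3+45, 5+36, 15+33, …, 38+3, 45+0) = 48
r[11] = max(3+48, 5+45, 15+36, …, 45+3, 33+0) = 51
Maximum revenue is $51.
Now minimize piece count subject to staying optimal: for each k, pieces[k] = 1 + min over i with p[i]+r[k−i]=r[k] of pieces[k−i].
pieces[8] = 1
pieces[9] = 3
pieces[10] = 4
pieces[11] = 2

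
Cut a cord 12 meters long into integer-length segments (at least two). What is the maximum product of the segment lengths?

81

Define g[k] = max over 1≤i<k of i · max(k−i, g[k−i]); the inner max lets the remainder stay uncut if that's better.
Small cases: g[2]=1, g[3]=2, g[4]=4.
g[5] = max(1·4, 2·3, 3·2, 4·1) = 6
g[6] = max(1·6, 2·4, 3·3, 4·2, 5·1) = 9
g[7] = max(1·9, 2·6, 3·4, 4·3, 5·2, 6·1) = 12
g[8] = max(1·12, 2·9, 3·6, …, 6·2, 7·1) = 18
g[9] = max(1·18, 2·12, 3·9, …, 7·2, 8·1) = 27
g[10] = max(1·27, 2·18, 3·12, …, 8·2, 9·1) = 36
g[11] = max(1·36, 2·27, 3·18, …, 9·2, 10·1) = 54
g[12] = max(1·54, 2·36, 3·27, …, 10·2, 11·1) = 81
One optimal split: 3 + 3 + 3 + 3; product 3·3·3·3 = 81.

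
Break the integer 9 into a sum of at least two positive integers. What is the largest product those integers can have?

Fill prod[k] for k=2..9: at each k try every first piece i and multiply by the better of (k−i) uncut or prod[k−i].
prod[2] = 1*max(1,0) = 1*1 = 1
prod[3] = max(1*2, 2*1) = 2
prod[4] = max(1*3, 2*2, 3*1) = 4
prod[5] = max(1*4, 2*3, 3*2, 4*1) = 6
prod[6] = max(1*6, 2*4, 3*3, 4*2, 5*1) = 9
prod[7] = max(1*9, 2*6, 3*4, 4*3, 5*2, 6*1) = 12
prod[8] = max(1*12, 2*9, 3*6, …, 6*2, 7*1) = 18
prod[9] = max(1*18, 2*12, 3*9, …, 7*2, 8*1) = 27
One optimal split: 3 + 3 + 3; product 3*3*3 = 27.

27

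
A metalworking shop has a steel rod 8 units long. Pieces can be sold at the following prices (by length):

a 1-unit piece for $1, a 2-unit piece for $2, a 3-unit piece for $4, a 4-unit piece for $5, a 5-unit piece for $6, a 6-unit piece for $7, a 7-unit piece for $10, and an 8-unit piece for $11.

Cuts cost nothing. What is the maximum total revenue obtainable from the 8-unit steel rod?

11

Let best[k] be the best obtainable value from length k. For each k, try every first piece i and keep the best of price[i] + best[k−i].
best[1] = 1
best[2] = max(1+1, 2+0) = 2
best[3] = max(1+2, 2+1, 4+0) = 4
best[4] = max(1+4, 2+2, 4+1, 5+0) = 5
best[5] = max(1+5, 2+4, 4+2, 5+1, 6+0) = 6
best[6] = max(1+6, 2+5, 4+4, 5+2, 6+1, 7+0) = 8
best[7] = max(1+8, 2+6, 4+5, …, 7+1, 10+0) = 10
best[8] = max(1+10, 2+8, 4+6, …, 10+1, 11+0) = 11
One optimal cutting: 7 + 1 → $10 + $1 = $11.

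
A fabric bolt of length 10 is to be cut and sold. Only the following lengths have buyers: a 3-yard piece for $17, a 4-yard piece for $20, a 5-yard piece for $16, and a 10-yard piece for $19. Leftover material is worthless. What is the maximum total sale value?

54

Consider every possible first cut. r[k] is the best of p[i]+r[k−i] over all sellable i≤k.
r[1] = 0
r[2] = 0
r[3] = 17
r[4] = max(17+0, 20+0) = 20
r[5] = max(17+0, 20+0, 16+0) = 20
r[6] = max(17+17, 20+0, 16+0) = 34
r[7] = max(17+20, 20+17, 16+0) = 37
r[8] = max(17+20, 20+20, 16+17) = 40
r[9] = max(17+34, 20+20, 16+20) = 51
r[10] = max(17+37, 20+34, 16+20, 19+0) = 54
One optimal cutting: 4 + 3 + 3 → $54.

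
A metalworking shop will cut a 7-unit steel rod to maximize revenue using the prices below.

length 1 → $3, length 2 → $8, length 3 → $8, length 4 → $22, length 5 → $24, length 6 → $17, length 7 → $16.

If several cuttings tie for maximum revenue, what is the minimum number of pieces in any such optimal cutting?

Let r[k] be the best obtainable value from length k. For each k, try every first piece i and keep the best of price[i] + r[k−i].
r[1] = 3
r[2] = 8
r[3] = 11  (first piece 1, then r[2]=8)
r[4] = 22
r[5] = 25  (first piece 1, then r[4]=22)
r[6] = 30  (first piece 2, then r[4]=22)
r[7] = 33  (first piece 1, then r[6]=30)
Maximum revenue is $33.
Now minimize piece count subject to staying optimal: for each k, pieces[k] = 1 + min over i with p[i]+r[k−i]=r[k] of pieces[k−i].
pieces[4] = 1
pieces[5] = 2
pieces[6] = 2
pieces[7] = 3

3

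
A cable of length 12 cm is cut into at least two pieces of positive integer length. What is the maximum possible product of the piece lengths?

81

Fill g[k] for k=2..12: at each k try every first piece i and multiply by the better of (k−i) uncut or g[k−i].
Small cases: g[2]=1, g[3]=2, g[4]=4, g[5]=6, g[6]=9.
g[7] = max(1*9, 2*6, 3*4, 4*3, 5*2, 6*1) = 12
g[8] = max(1*12, 2*9, 3*6, …, 6*2, 7*1) = 18
g[9] = max(1*18, 2*12, 3*9, …, 7*2, 8*1) = 27
g[10] = max(1*27, 2*18, 3*12, …, 8*2, 9*1) = 36
g[11] = max(1*36, 2*27, 3*18, …, 9*2, 10*1) = 54
g[12] = max(1*54, 2*36, 3*27, …, 10*2, 11*1) = 81
One optimal split: 3 + 3 + 3 + 3; product 3*3*3*3 = 81.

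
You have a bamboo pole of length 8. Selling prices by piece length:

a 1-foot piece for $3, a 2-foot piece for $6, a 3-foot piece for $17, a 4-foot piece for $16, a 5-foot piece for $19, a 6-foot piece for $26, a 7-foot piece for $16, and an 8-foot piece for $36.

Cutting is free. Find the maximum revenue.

40

Consider every possible first cut. v[k] is the best of p[i]+v[k−i] over all sellable i≤k.
v[1] = 3
v[2] = 6  (first piece 1, then v[1]=3)
v[3] = 17
v[4] = 20  (first piece 1, then v[3]=17)
v[5] = 23  (first piece 1, then v[4]=20)
v[6] = 34  (first piece 3, then v[3]=17)
v[7] = 37  (first piece 1, then v[6]=34)
v[8] = 40  (first piece 1, then v[7]=37)
One optimal cutting: 3 + 3 + 1 + 1 → $17 + $17 + $3 + $3 = $40.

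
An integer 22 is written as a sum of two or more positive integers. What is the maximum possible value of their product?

2916

Fill g[k] for k=2..22: at each k try every first piece i and multiply by the better of (k−i) uncut or g[k−i].
g[2] = 1*max(1,0) = 1*1 = 1
g[3] = 1*max(2,1) = 1*2 = 2
g[4] = 2*max(2,1) = 2*2 = 4
g[5] = 2*max(3,2) = 2*3 = 6
g[6] = 3*max(3,2) = 3*3 = 9
g[7] = 2*max(5,6) = 2*6 = 12
g[8] = 2*max(6,9) = 2*9 = 18
g[9] = 3*max(6,9) = 3*9 = 27
g[10] = 2*max(8,18) = 2*18 = 36
g[11] = 2*max(9,27) = 2*27 = 54
g[12] = 3*max(9,27) = 3*27 = 81
g[13] = 2*max(11,54) = 2*54 = 108
g[14] = 2*max(12,81) = 2*81 = 162
g[15] = 3*max(12,81) = 3*81 = 243
g[16] = 2*max(14,162) = 2*162 = 324
g[17] = 2*max(15,243) = 2*243 = 486
g[18] = 3*max(15,243) = 3*243 = 729
g[19] = 2*max(17,486) = 2*486 = 972
g[20] = 2*max(18,729) = 2*729 = 1458
g[21] = 3*max(18,729) = 3*729 = 2187
g[22] = 2*max(20,1458) = 2*1458 = 2916
One optimal split: 3 + 3 + 3 + 3 + 3 + 3 + 2 + 2; product 3*3*3*3*3*3*2*2 = 2916.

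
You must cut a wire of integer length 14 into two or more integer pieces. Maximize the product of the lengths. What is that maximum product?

Let m[k] be the best product for length k (with at least one cut). For each first piece i, the rest contributes max(k−i, m[k−i]).
m[2] = 1×max(1,0) = 1×1 = 1
m[3] = max(1×2, 2×1) = 2
m[4] = max(1×3, 2×2, 3×1) = 4
m[5] = max(1×4, 2×3, 3×2, 4×1) = 6
m[6] = max(1×6, 2×4, 3×3, 4×2, 5×1) = 9
m[7] = max(1×9, 2×6, 3×4, 4×3, 5×2, 6×1) = 12
m[8] = max(1×12, 2×9, 3×6, …, 6×2, 7×1) = 18
m[9] = max(1×18, 2×12, 3×9, …, 7×2, 8×1) = 27
m[10] = max(1×27, 2×18, 3×12, …, 8×2, 9×1) = 36
m[11] = max(1×36, 2×27, 3×18, …, 9×2, 10×1) = 54
m[12] = max(1×54, 2×36, 3×27, …, 10×2, 11×1) = 81
m[13] = max(1×81, 2×54, 3×36, …, 11×2, 12×1) = 108
m[14] = max(1×108, 2×81, 3×54, …, 12×2, 13×1) = 162
One optimal split: 3 + 3 + 3 + 3 + 2; product 3×3×3×3×2 = 162.

162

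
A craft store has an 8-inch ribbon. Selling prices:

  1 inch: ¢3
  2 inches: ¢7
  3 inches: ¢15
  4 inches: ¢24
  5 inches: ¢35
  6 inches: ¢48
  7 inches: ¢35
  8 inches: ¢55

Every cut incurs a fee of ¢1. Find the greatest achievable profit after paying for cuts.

Build v[k] bottom-up: v[k] = max over allowed piece i of (p[i] + v[k−i]) − 1 per cut.
v[1] = 3
v[2] = 7
v[3] = 15
v[4] = 24
v[5] = 35
v[6] = 48
v[7] = 50  (first piece 1, then v[6]=48)
v[8] = 55
Best is to make no cuts and sell whole for ¢55.

55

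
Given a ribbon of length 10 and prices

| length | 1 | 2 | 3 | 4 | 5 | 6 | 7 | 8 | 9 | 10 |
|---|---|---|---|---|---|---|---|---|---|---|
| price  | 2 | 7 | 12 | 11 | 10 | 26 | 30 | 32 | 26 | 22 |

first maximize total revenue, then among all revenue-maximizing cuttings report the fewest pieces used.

Consider every possible first cut. r[k] is the best of p[i]+r[k−i] over all sellable i≤k.
r[1] = 2
r[2] = max(2+2, 7+0) = 7
r[3] = max(2+7, 7+2, 12+0) = 12
r[4] = max(2+12, 7+7, 12+2, 11+0) = 14
r[5] = max(2+14, 7+12, 12+7, 11+2, 10+0) = 19
r[6] = max(2+19, 7+14, 12+12, 11+7, 10+2, 26+0) = 26
r[7] = max(2+26, 7+19, 12+14, …, 26+2, 30+0) = 30
r[8] = max(2+30, 7+26, 12+19, …, 30+2, 32+0) = 33
r[9] = max(2+33, 7+30, 12+26, …, 32+2, 26+0) = 38
r[10] = max(2+38, 7+33, 12+30, …, 26+2, 22+0) = 42
Maximum revenue is ¢42.
Now minimize piece count subject to staying optimal: for each k, pieces[k] = 1 + min over i with p[i]+r[k−i]=r[k] of pieces[k−i].
pieces[7] = 1
pieces[8] = 2
pieces[9] = 2
pieces[10] = 2

2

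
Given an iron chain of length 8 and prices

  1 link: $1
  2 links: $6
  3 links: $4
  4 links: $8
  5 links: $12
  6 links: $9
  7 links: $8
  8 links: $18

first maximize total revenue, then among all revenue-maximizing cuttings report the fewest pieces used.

Let r[k] be the best obtainable value from length k. For each k, try every first piece i and keep the best of price[i] + r[k−i].
r[1] = 1
r[2] = max(1+1, 6+0) = 6
r[3] = max(1+6, 6+1, 4+0) = 7
r[4] = max(1+7, 6+6, 4+1, 8+0) = 12
r[5] = max(1+12, 6+7, 4+6, 8+1, 12+0) = 13
r[6] = max(1+13, 6+12, 4+7, 8+6, 12+1, 9+0) = 18
r[7] = max(1+18, 6+13, 4+12, …, 9+1, 8+0) = 19
r[8] = max(1+19, 6+18, 4+13, …, 8+1, 18+0) = 24
Maximum revenue is $24.
Now minimize piece count subject to staying optimal: for each k, pieces[k] = 1 + min over i with p[i]+r[k−i]=r[k] of pieces[k−i].
pieces[5] = 3
pieces[6] = 3
pieces[7] = 4
pieces[8] = 4

4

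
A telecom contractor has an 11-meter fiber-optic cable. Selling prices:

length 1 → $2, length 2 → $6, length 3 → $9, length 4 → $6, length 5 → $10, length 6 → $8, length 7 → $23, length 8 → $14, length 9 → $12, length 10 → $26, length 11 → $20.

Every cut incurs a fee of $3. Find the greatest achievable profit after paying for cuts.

Consider every possible first cut. r[k] is the best of p[i]+r[k−i] over all sellable i≤k, charging 3 whenever i<k.
r[1] = 2
r[2] = max(2+2-3, 6+0) = 6
r[3] = max(2+6-3, 6+2-3, 9+0) = 9
r[4] = max(2+9-3, 6+6-3, 9+2-3, 6+0) = 9
r[5] = max(2+9-3, 6+9-3, 9+6-3, 6+2-3, 10+0) = 12
r[6] = max(2+12-3, 6+9-3, 9+9-3, 6+6-3, 10+2-3, 8+0) = 15
r[7] = max(2+15-3, 6+12-3, 9+9-3, …, 8+2-3, 23+0) = 23
r[8] = max(2+23-3, 6+15-3, 9+12-3, …, 23+2-3, 14+0) = 22
r[9] = max(2+22-3, 6+23-3, 9+15-3, …, 14+2-3, 12+0) = 26
r[10] = max(2+26-3, 6+22-3, 9+23-3, …, 12+2-3, 26+0) = 29
r[11] = max(2+29-3, 6+26-3, 9+22-3, …, 26+2-3, 20+0) = 29
One optimal plan: pieces 7 + 2 + 2 (2 cuts) → $35 − $6 = $29.

29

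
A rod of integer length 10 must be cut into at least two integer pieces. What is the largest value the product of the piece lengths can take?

36

Define P[k] = max over 1≤i<k of i · max(k−i, P[k−i]); the inner max lets the remainder stay uncut if that's better.
Small cases: P[2]=1, P[3]=2.
P[4] = 2×max(2,1) = 2×2 = 4
P[5] = 2×max(3,2) = 2×3 = 6
P[6] = 3×max(3,2) = 3×3 = 9
P[7] = 2×max(5,6) = 2×6 = 12
P[8] = 2×max(6,9) = 2×9 = 18
P[9] = 3×max(6,9) = 3×9 = 27
P[10] = 2×max(8,18) = 2×18 = 36
One optimal split: 3 + 3 + 2 + 2; product 3×3×2×2 = 36.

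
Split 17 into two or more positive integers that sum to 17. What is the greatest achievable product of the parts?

486

Fill f[k] for k=2..17: at each k try every first piece i and multiply by the better of (k−i) uncut or f[k−i].
f[2] = 1·max(1,0) = 1·1 = 1
f[3] = max(1·2, 2·1) = 2
f[4] = max(1·3, 2·2, 3·1) = 4
f[5] = max(1·4, 2·3, 3·2, 4·1) = 6
f[6] = max(1·6, 2·4, 3·3, 4·2, 5·1) = 9
f[7] = max(1·9, 2·6, 3·4, 4·3, 5·2, 6·1) = 12
f[8] = max(1·12, 2·9, 3·6, …, 6·2, 7·1) = 18
f[9] = max(1·18, 2·12, 3·9, …, 7·2, 8·1) = 27
f[10] = max(1·27, 2·18, 3·12, …, 8·2, 9·1) = 36
f[11] = max(1·36, 2·27, 3·18, …, 9·2, 10·1) = 54
f[12] = max(1·54, 2·36, 3·27, …, 10·2, 11·1) = 81
f[13] = max(1·81, 2·54, 3·36, …, 11·2, 12·1) = 108
f[14] = max(1·108, 2·81, 3·54, …, 12·2, 13·1) = 162
f[15] = max(1·162, 2·108, 3·81, …, 13·2, 14·1) = 243
f[16] = max(1·243, 2·162, 3·108, …, 14·2, 15·1) = 324
f[17] = max(1·324, 2·243, 3·162, …, 15·2, 16·1) = 486
One optimal split: 3 + 3 + 3 + 3 + 3 + 2; product 3·3·3·3·3·2 = 486.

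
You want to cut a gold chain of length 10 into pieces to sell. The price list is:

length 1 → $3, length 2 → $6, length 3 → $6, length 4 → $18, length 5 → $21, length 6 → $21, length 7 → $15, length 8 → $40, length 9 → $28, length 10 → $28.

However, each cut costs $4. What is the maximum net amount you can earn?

Consider every possible first cut. r[k] is the best of p[i]+r[k−i] over all sellable i≤k, charging 4 whenever i<k.
r[1] = 3
r[2] = 6
r[3] = 6
r[4] = 18
r[5] = 21
r[6] = 21
r[7] = 23  (first piece 2, then r[5]=21)
r[8] = 40
r[9] = 39  (first piece 1, then r[8]=40)
r[10] = 42  (first piece 2, then r[8]=40)
One optimal plan: pieces 8 + 2 (1 cut) → $46 − $4 = $42.

42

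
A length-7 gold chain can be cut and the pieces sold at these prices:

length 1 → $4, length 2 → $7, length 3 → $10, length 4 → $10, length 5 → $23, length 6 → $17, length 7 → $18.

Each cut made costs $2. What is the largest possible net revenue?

28

Let net[k] be the best obtainable value from length k. For each k, try every first piece i and keep the best of price[i] + net[k−i] minus the 2 cut fee when i<k.
net[1] = 4
net[2] = max(4+4-2, 7+0) = 7
net[3] = max(4+7-2, 7+4-2, 10+0) = 10
net[4] = max(4+10-2, 7+7-2, 10+4-2, 10+0) = 12
net[5] = max(4+12-2, 7+10-2, 10+7-2, 10+4-2, 23+0) = 23
net[6] = max(4+23-2, 7+12-2, 10+10-2, 10+7-2, 23+4-2, 17+0) = 25
net[7] = max(4+25-2, 7+23-2, 10+12-2, …, 17+4-2, 18+0) = 28
One optimal plan: pieces 5 + 2 (1 cut) → $30 − $2 = $28.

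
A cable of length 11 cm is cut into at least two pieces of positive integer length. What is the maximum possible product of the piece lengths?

Define m[k] = max over 1≤i<k of i · max(k−i, m[k−i]); the inner max lets the remainder stay uncut if that's better.
m[2] = 1×max(1,0) = 1×1 = 1
m[3] = 1×max(2,1) = 1×2 = 2
m[4] = 2×max(2,1) = 2×2 = 4
m[5] = 2×max(3,2) = 2×3 = 6
m[6] = 3×max(3,2) = 3×3 = 9
m[7] = 2×max(5,6) = 2×6 = 12
m[8] = 2×max(6,9) = 2×9 = 18
m[9] = 3×max(6,9) = 3×9 = 27
m[10] = 2×max(8,18) = 2×18 = 36
m[11] = 2×max(9,27) = 2×27 = 54
One optimal split: 3 + 3 + 3 + 2; product 3×3×3×2 = 54.

54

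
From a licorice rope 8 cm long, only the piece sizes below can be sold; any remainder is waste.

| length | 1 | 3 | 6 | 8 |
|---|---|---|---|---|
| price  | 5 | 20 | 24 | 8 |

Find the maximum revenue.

50

Build r[k] bottom-up: r[k] = max over allowed piece i of (p[i] + r[k−i]).
r[1] = 5
r[2] = 10  (first piece 1, then r[1]=5)
r[3] = max(5+10, 20+0) = 20
r[4] = max(5+20, 20+5) = 25
r[5] = max(5+25, 20+10) = 30
r[6] = max(5+30, 20+20, 24+0) = 40
r[7] = max(5+40, 20+25, 24+5) = 45
r[8] = max(5+45, 20+30, 24+10, 8+0) = 50
One optimal cutting: 3 + 3 + 1 + 1 → ¢50.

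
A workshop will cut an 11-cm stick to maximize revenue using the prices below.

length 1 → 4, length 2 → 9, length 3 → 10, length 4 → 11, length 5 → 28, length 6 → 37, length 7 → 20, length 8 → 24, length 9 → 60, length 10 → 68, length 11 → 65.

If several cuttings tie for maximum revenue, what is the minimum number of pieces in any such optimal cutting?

Let r[k] be the best obtainable value from length k. For each k, try every first piece i and keep the best of price[i] + r[k−i].
r[1] = 4
r[2] = max(4+4, 9+0) = 9
r[3] = max(4+9, 9+4, 10+0) = 13
r[4] = max(4+13, 9+9, 10+4, 11+0) = 18
r[5] = max(4+18, 9+13, 10+9, 11+4, 28+0) = 28
r[6] = max(4+28, 9+18, 10+13, 11+9, 28+4, 37+0) = 37
r[7] = max(4+37, 9+28, 10+18, …, 37+4, 20+0) = 41
r[8] = max(4+41, 9+37, 10+28, …, 20+4, 24+0) = 46
r[9] = max(4+46, 9+41, 10+37, …, 24+4, 60+0) = 60
r[10] = max(4+60, 9+46, 10+41, …, 60+4, 68+0) = 68
r[11] = max(4+68, 9+60, 10+46, …, 68+4, 65+0) = 72
Maximum revenue is 72.
Now minimize piece count subject to staying optimal: for each k, pieces[k] = 1 + min over i with p[i]+r[k−i]=r[k] of pieces[k−i].
pieces[8] = 2
pieces[9] = 1
pieces[10] = 1
pieces[11] = 2

2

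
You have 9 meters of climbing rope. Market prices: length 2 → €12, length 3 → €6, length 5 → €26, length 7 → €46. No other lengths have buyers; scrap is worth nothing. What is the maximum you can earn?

58

Consider every possible first cut. best[k] is the best of p[i]+best[k−i] over all sellable i≤k.
best[1] = 0
best[2] = 12
best[3] = 12
best[4] = 24  (first piece 2, then best[2]=12)
best[5] = 26
best[6] = 36  (first piece 2, then best[4]=24)
best[7] = 46
best[8] = 48  (first piece 2, then best[6]=36)
best[9] = 58  (first piece 2, then best[7]=46)
One optimal cutting: 7 + 2 → €58.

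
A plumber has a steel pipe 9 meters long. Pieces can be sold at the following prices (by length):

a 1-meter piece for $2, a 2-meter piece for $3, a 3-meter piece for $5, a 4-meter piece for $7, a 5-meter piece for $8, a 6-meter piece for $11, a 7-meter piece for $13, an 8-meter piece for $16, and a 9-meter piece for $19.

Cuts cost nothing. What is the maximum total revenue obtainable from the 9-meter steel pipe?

19

Consider every possible first cut. r[k] is the best of p[i]+r[k−i] over all sellable i≤k.
r[1] = 2
r[2] = 4  (first piece 1, then r[1]=2)
r[3] = 6  (first piece 1, then r[2]=4)
r[4] = 8  (first piece 1, then r[3]=6)
r[5] = 10  (first piece 1, then r[4]=8)
r[6] = 12  (first piece 1, then r[5]=10)
r[7] = 14  (first piece 1, then r[6]=12)
r[8] = 16  (first piece 1, then r[7]=14)
r[9] = 19
Best is to sell the whole 9-meter piece uncut for $19.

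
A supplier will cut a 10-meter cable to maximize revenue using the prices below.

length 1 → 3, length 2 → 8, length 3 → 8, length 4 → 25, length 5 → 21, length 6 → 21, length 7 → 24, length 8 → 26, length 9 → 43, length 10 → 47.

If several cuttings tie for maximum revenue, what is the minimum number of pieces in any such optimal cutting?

3

Consider every possible first cut. r[k] is the best of p[i]+r[k−i] over all sellable i≤k.
r[1] = 3
r[2] = max(3+3, 8+0) = 8
r[3] = max(3+8, 8+3, 8+0) = 11
r[4] = max(3+11, 8+8, 8+3, 25+0) = 25
r[5] = max(3+25, 8+11, 8+8, 25+3, 21+0) = 28
r[6] = max(3+28, 8+25, 8+11, 25+8, 21+3, 21+0) = 33
r[7] = max(3+33, 8+28, 8+25, …, 21+3, 24+0) = 36
r[8] = max(3+36, 8+33, 8+28, …, 24+3, 26+0) = 50
r[9] = max(3+50, 8+36, 8+33, …, 26+3, 43+0) = 53
r[10] = max(3+53, 8+50, 8+36, …, 43+3, 47+0) = 58
Maximum revenue is 58.
Now minimize piece count subject to staying optimal: for each k, pieces[k] = 1 + min over i with p[i]+r[k−i]=r[k] of pieces[k−i].
pieces[7] = 3
pieces[8] = 2
pieces[9] = 3
pieces[10] = 3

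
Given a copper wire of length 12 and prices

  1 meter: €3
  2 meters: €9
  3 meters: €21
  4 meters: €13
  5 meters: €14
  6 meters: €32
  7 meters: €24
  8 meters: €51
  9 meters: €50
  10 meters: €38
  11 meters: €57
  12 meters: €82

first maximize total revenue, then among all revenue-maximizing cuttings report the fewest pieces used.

Consider every possible first cut. r[k] is the best of p[i]+r[k−i] over all sellable i≤k.
r[1] = 3
r[2] = max(3+3, 9+0) = 9
r[3] = max(3+9, 9+3, 21+0) = 21
r[4] = max(3+21, 9+9, 21+3, 13+0) = 24
r[5] = max(3+24, 9+21, 21+9, 13+3, 14+0) = 30
r[6] = max(3+30, 9+24, 21+21, 13+9, 14+3, 32+0) = 42
r[7] = max(3+42, 9+30, 21+24, …, 32+3, 24+0) = 45
r[8] = max(3+45, 9+42, 21+30, …, 24+3, 51+0) = 51
r[9] = max(3+51, 9+45, 21+42, …, 51+3, 50+0) = 63
r[10] = max(3+63, 9+51, 21+45, …, 50+3, 38+0) = 66
r[11] = max(3+66, 9+63, 21+51, …, 38+3, 57+0) = 72
r[12] = max(3+72, 9+66, 21+63, …, 57+3, 82+0) = 84
Maximum revenue is €84.
Now minimize piece count subject to staying optimal: for each k, pieces[k] = 1 + min over i with p[i]+r[k−i]=r[k] of pieces[k−i].
pieces[9] = 3
pieces[10] = 4
pieces[11] = 2
pieces[12] = 4

4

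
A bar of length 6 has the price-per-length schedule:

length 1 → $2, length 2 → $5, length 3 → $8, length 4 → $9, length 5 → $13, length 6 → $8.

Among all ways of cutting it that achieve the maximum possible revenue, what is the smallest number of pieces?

2

Let r[k] be the best obtainable value from length k. For each k, try every first piece i and keep the best of price[i] + r[k−i].
r[1] = 2
r[2] = max(2+2, 5+0) = 5
r[3] = max(2+5, 5+2, 8+0) = 8
r[4] = max(2+8, 5+5, 8+2, 9+0) = 10
r[5] = max(2+10, 5+8, 8+5, 9+2, 13+0) = 13
r[6] = max(2+13, 5+10, 8+8, 9+5, 13+2, 8+0) = 16
Maximum revenue is $16.
Now minimize piece count subject to staying optimal: for each k, pieces[k] = 1 + min over i with p[i]+r[k−i]=r[k] of pieces[k−i].
pieces[3] = 1
pieces[4] = 2
pieces[5] = 1
pieces[6] = 2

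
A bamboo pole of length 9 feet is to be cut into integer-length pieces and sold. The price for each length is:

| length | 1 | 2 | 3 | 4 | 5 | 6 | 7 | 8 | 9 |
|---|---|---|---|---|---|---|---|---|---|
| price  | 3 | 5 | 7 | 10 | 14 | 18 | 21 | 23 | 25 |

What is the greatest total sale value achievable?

Let r[k] be the best obtainable value from length k. For each k, try every first piece i and keep the best of price[i] + r[k−i].
r[1] = 3
r[2] = 6  (first piece 1, then r[1]=3)
r[3] = 9  (first piece 1, then r[2]=6)
r[4] = 12  (first piece 1, then r[3]=9)
r[5] = 15  (first piece 1, then r[4]=12)
r[6] = 18  (first piece 1, then r[5]=15)
r[7] = 21  (first piece 1, then r[6]=18)
r[8] = 24  (first piece 1, then r[7]=21)
r[9] = 27  (first piece 1, then r[8]=24)
One optimal cutting: 1 + 1 + 1 + 1 + 1 + 1 + 1 + 1 + 1 → $3 + $3 + $3 + $3 + $3 + $3 + $3 + $3 + $3 = $27.

27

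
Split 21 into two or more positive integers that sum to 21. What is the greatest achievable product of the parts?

2187

Define g[k] = max over 1≤i<k of i · max(k−i, g[k−i]); the inner max lets the remainder stay uncut if that's better.
g[2] = 1×max(1,0) = 1×1 = 1
g[3] = max(1×2, 2×1) = 2
g[4] = max(1×3, 2×2, 3×1) = 4
g[5] = max(1×4, 2×3, 3×2, 4×1) = 6
g[6] = max(1×6, 2×4, 3×3, 4×2, 5×1) = 9
g[7] = max(1×9, 2×6, 3×4, 4×3, 5×2, 6×1) = 12
g[8] = max(1×12, 2×9, 3×6, …, 6×2, 7×1) = 18
g[9] = max(1×18, 2×12, 3×9, …, 7×2, 8×1) = 27
g[10] = max(1×27, 2×18, 3×12, …, 8×2, 9×1) = 36
g[11] = max(1×36, 2×27, 3×18, …, 9×2, 10×1) = 54
g[12] = max(1×54, 2×36, 3×27, …, 10×2, 11×1) = 81
g[13] = max(1×81, 2×54, 3×36, …, 11×2, 12×1) = 108
g[14] = max(1×108, 2×81, 3×54, …, 12×2, 13×1) = 162
g[15] = max(1×162, 2×108, 3×81, …, 13×2, 14×1) = 243
g[16] = max(1×243, 2×162, 3×108, …, 14×2, 15×1) = 324
g[17] = max(1×324, 2×243, 3×162, …, 15×2, 16×1) = 486
g[18] = max(1×486, 2×324, 3×243, …, 16×2, 17×1) = 729
g[19] = max(1×729, 2×486, 3×324, …, 17×2, 18×1) = 972
g[20] = max(1×972, 2×729, 3×486, …, 18×2, 19×1) = 1458
g[21] = max(1×1458, 2×972, 3×729, …, 19×2, 20×1) = 2187
One optimal split: 3 + 3 + 3 + 3 + 3 + 3 + 3; product 3×3×3×3×3×3×3 = 2187.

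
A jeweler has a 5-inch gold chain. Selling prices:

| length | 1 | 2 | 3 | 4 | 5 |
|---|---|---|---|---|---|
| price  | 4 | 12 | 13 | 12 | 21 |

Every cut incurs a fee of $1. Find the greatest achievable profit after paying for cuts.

Consider every possible first cut. r[k] is the best of p[i]+r[k−i] over all sellable i≤k, charging 1 whenever i<k.
r[1] = 4
r[2] = max(4+4-1, 12+0) = 12
r[3] = max(4+12-1, 12+4-1, 13+0) = 15
r[4] = max(4+15-1, 12+12-1, 13+4-1, 12+0) = 23
r[5] = max(4+23-1, 12+15-1, 13+12-1, 12+4-1, 21+0) = 26
One optimal plan: pieces 2 + 2 + 1 (2 cuts) → $28 − $2 = $26.

26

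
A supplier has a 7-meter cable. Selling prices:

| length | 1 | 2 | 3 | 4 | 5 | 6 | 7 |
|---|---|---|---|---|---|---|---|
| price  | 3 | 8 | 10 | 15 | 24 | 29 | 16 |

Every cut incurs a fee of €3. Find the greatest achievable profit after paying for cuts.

29

Let v[k] be the best obtainable value from length k. For each k, try every first piece i and keep the best of price[i] + v[k−i] minus the 3 cut fee when i<k.
v[1] = 3
v[2] = max(3+3-3, 8+0) = 8
v[3] = max(3+8-3, 8+3-3, 10+0) = 10
v[4] = max(3+10-3, 8+8-3, 10+3-3, 15+0) = 15
v[5] = max(3+15-3, 8+10-3, 10+8-3, 15+3-3, 24+0) = 24
v[6] = max(3+24-3, 8+15-3, 10+10-3, 15+8-3, 24+3-3, 29+0) = 29
v[7] = max(3+29-3, 8+24-3, 10+15-3, …, 29+3-3, 16+0) = 29
One optimal plan: pieces 6 + 1 (1 cut) → €32 − €3 = €29.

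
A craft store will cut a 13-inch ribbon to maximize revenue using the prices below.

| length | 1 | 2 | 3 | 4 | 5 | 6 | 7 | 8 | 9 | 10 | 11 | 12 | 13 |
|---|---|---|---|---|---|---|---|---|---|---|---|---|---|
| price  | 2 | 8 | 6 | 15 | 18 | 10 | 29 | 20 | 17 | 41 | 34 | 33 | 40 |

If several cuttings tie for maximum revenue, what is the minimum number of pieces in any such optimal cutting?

4

Consider every possible first cut. r[k] is the best of p[i]+r[k−i] over all sellable i≤k.
r[1] = 2
r[2] = 8
r[3] = 10  (first piece 1, then r[2]=8)
r[4] = 16  (first piece 2, then r[2]=8)
r[5] = 18  (first piece 1, then r[4]=16)
r[6] = 24  (first piece 2, then r[4]=16)
r[7] = 29
r[8] = 32  (first piece 2, then r[6]=24)
r[9] = 37  (first piece 2, then r[7]=29)
r[10] = 41
r[11] = 45  (first piece 2, then r[9]=37)
r[12] = 49  (first piece 2, then r[10]=41)
r[13] = 53  (first piece 2, then r[11]=45)
Maximum revenue is ¢53.
Now minimize piece count subject to staying optimal: for each k, pieces[k] = 1 + min over i with p[i]+r[k−i]=r[k] of pieces[k−i].
pieces[10] = 1
pieces[11] = 3
pieces[12] = 2
pieces[13] = 4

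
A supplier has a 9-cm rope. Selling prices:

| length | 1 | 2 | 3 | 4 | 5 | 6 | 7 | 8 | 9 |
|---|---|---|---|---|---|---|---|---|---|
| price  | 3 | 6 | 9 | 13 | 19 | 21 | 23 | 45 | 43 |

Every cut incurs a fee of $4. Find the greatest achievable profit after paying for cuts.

Let net[k] be the best obtainable value from length k. For each k, try every first piece i and keep the best of price[i] + net[k−i] minus the 4 cut fee when i<k.
net[1] = 3
net[2] = 6
net[3] = 9
net[4] = 13
net[5] = 19
net[6] = 21
net[7] = 23
net[8] = 45
net[9] = 44  (first piece 1, then net[8]=45)
One optimal plan: pieces 8 + 1 (1 cut) → $48 − $4 = $44.

44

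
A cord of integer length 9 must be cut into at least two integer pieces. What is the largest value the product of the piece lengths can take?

27

Fill m[k] for k=2..9: at each k try every first piece i and multiply by the better of (k−i) uncut or m[k−i].
Small cases: m[2]=1.
m[3] = 1×max(2,1) = 1×2 = 2
m[4] = 2×max(2,1) = 2×2 = 4
m[5] = 2×max(3,2) = 2×3 = 6
m[6] = 3×max(3,2) = 3×3 = 9
m[7] = 2×max(5,6) = 2×6 = 12
m[8] = 2×max(6,9) = 2×9 = 18
m[9] = 3×max(6,9) = 3×9 = 27
One optimal split: 3 + 3 + 3; product 3×3×3 = 27.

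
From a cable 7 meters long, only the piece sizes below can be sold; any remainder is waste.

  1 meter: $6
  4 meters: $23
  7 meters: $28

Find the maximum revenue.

Build best[k] bottom-up: best[k] = max over allowed piece i of (p[i] + best[k−i]).
best[1] = 6
best[2] = 12  (first piece 1, then best[1]=6)
best[3] = 18  (first piece 1, then best[2]=12)
best[4] = max(6+18, 23+0) = 24
best[5] = max(6+24, 23+6) = 30
best[6] = max(6+30, 23+12) = 36
best[7] = max(6+36, 23+18, 28+0) = 42
One optimal cutting: 1 + 1 + 1 + 1 + 1 + 1 + 1 → $42.

42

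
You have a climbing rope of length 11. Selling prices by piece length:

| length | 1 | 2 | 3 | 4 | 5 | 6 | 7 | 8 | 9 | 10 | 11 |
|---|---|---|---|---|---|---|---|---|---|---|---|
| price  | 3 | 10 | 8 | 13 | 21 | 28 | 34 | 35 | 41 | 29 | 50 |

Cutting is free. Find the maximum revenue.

54

Let R[k] be the best obtainable value from length k. For each k, try every first piece i and keep the best of price[i] + R[k−i].
R[1] = 3
R[2] = max(3+3, 10+0) = 10
R[3] = max(3+10, 10+3, 8+0) = 13
R[4] = max(3+13, 10+10, 8+3, 13+0) = 20
R[5] = max(3+20, 10+13, 8+10, 13+3, 21+0) = 23
R[6] = max(3+23, 10+20, 8+13, 13+10, 21+3, 28+0) = 30
R[7] = max(3+30, 10+23, 8+20, …, 28+3, 34+0) = 34
R[8] = max(3+34, 10+30, 8+23, …, 34+3, 35+0) = 40
R[9] = max(3+40, 10+34, 8+30, …, 35+3, 41+0) = 44
R[10] = max(3+44, 10+40, 8+34, …, 41+3, 29+0) = 50
R[11] = max(3+50, 10+44, 8+40, …, 29+3, 50+0) = 54
One optimal cutting: 7 + 2 + 2 → €34 + €10 + €10 = €54.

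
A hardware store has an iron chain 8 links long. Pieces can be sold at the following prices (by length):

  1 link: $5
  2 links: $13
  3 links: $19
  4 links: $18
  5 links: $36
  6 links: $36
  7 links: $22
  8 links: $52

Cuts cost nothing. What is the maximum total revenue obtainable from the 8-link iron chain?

55

Build R[k] bottom-up: R[k] = max over allowed piece i of (p[i] + R[k−i]).
R[1] = 5
R[2] = max(5+5, 13+0) = 13
R[3] = max(5+13, 13+5, 19+0) = 19
R[4] = max(5+19, 13+13, 19+5, 18+0) = 26
R[5] = max(5+26, 13+19, 19+13, 18+5, 36+0) = 36
R[6] = max(5+36, 13+26, 19+19, 18+13, 36+5, 36+0) = 41
R[7] = max(5+41, 13+36, 19+26, …, 36+5, 22+0) = 49
R[8] = max(5+49, 13+41, 19+36, …, 22+5, 52+0) = 55
One optimal cutting: 5 + 3 → $36 + $19 = $55.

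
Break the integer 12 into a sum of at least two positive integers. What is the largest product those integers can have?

81

Let g[k] be the best product for length k (with at least one cut). For each first piece i, the rest contributes max(k−i, g[k−i]).
g[2] = 1*max(1,0) = 1*1 = 1
g[3] = max(1*2, 2*1) = 2
g[4] = max(1*3, 2*2, 3*1) = 4
g[5] = max(1*4, 2*3, 3*2, 4*1) = 6
g[6] = max(1*6, 2*4, 3*3, 4*2, 5*1) = 9
g[7] = max(1*9, 2*6, 3*4, 4*3, 5*2, 6*1) = 12
g[8] = max(1*12, 2*9, 3*6, …, 6*2, 7*1) = 18
g[9] = max(1*18, 2*12, 3*9, …, 7*2, 8*1) = 27
g[10] = max(1*27, 2*18, 3*12, …, 8*2, 9*1) = 36
g[11] = max(1*36, 2*27, 3*18, …, 9*2, 10*1) = 54
g[12] = max(1*54, 2*36, 3*27, …, 10*2, 11*1) = 81
One optimal split: 3 + 3 + 3 + 3; product 3*3*3*3 = 81.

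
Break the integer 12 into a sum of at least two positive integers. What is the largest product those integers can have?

81

Fill g[k] for k=2..12: at each k try every first piece i and multiply by the better of (k−i) uncut or g[k−i].
Small cases: g[2]=1, g[3]=2, g[4]=4.
g[5] = max(1·4, 2·3, 3·2, 4·1) = 6
g[6] = max(1·6, 2·4, 3·3, 4·2, 5·1) = 9
g[7] = max(1·9, 2·6, 3·4, 4·3, 5·2, 6·1) = 12
g[8] = max(1·12, 2·9, 3·6, …, 6·2, 7·1) = 18
g[9] = max(1·18, 2·12, 3·9, …, 7·2, 8·1) = 27
g[10] = max(1·27, 2·18, 3·12, …, 8·2, 9·1) = 36
g[11] = max(1·36, 2·27, 3·18, …, 9·2, 10·1) = 54
g[12] = max(1·54, 2·36, 3·27, …, 10·2, 11·1) = 81
One optimal split: 3 + 3 + 3 + 3; product 3·3·3·3 = 81.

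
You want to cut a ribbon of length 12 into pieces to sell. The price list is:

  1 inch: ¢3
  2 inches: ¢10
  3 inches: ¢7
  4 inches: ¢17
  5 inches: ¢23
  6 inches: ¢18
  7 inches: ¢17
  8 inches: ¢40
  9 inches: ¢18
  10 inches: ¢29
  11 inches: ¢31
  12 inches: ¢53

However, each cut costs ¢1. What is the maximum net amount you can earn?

58

Build r[k] bottom-up: r[k] = max over allowed piece i of (p[i] + r[k−i]) − 1 per cut.
r[1] = 3
r[2] = max(3+3-1, 10+0) = 10
r[3] = max(3+10-1, 10+3-1, 7+0) = 12
r[4] = max(3+12-1, 10+10-1, 7+3-1, 17+0) = 19
r[5] = max(3+19-1, 10+12-1, 7+10-1, 17+3-1, 23+0) = 23
r[6] = max(3+23-1, 10+19-1, 7+12-1, 17+10-1, 23+3-1, 18+0) = 28
r[7] = max(3+28-1, 10+23-1, 7+19-1, …, 18+3-1, 17+0) = 32
r[8] = max(3+32-1, 10+28-1, 7+23-1, …, 17+3-1, 40+0) = 40
r[9] = max(3+40-1, 10+32-1, 7+28-1, …, 40+3-1, 18+0) = 42
r[10] = max(3+42-1, 10+40-1, 7+32-1, …, 18+3-1, 29+0) = 49
r[11] = max(3+49-1, 10+42-1, 7+40-1, …, 29+3-1, 31+0) = 51
r[12] = max(3+51-1, 10+49-1, 7+42-1, …, 31+3-1, 53+0) = 58
One optimal plan: pieces 8 + 2 + 2 (2 cuts) → ¢60 − ¢2 = ¢58.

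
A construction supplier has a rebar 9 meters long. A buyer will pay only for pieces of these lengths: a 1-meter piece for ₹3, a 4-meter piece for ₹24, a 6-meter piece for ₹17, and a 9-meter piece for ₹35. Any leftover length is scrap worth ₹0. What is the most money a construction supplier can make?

51

Consider every possible first cut. best[k] is the best of p[i]+best[k−i] over all sellable i≤k.
best[1] = 3
best[2] = 6  (first piece 1, then best[1]=3)
best[3] = 9  (first piece 1, then best[2]=6)
best[4] = 24
best[5] = 27  (first piece 1, then best[4]=24)
best[6] = 30  (first piece 1, then best[5]=27)
best[7] = 33  (first piece 1, then best[6]=30)
best[8] = 48  (first piece 4, then best[4]=24)
best[9] = 51  (first piece 1, then best[8]=48)
One optimal cutting: 4 + 4 + 1 → ₹51.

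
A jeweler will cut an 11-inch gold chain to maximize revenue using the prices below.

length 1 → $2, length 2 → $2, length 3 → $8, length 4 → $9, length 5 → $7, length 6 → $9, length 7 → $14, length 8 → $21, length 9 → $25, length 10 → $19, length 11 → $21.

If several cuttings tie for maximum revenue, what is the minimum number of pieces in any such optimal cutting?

Build r[k] bottom-up: r[k] = max over allowed piece i of (p[i] + r[k−i]).
r[1] = 2
r[2] = max(2+2, 2+0) = 4
r[3] = max(2+4, 2+2, 8+0) = 8
r[4] = max(2+8, 2+4, 8+2, 9+0) = 10
r[5] = max(2+10, 2+8, 8+4, 9+2, 7+0) = 12
r[6] = max(2+12, 2+10, 8+8, 9+4, 7+2, 9+0) = 16
r[7] = max(2+16, 2+12, 8+10, …, 9+2, 14+0) = 18
r[8] = max(2+18, 2+16, 8+12, …, 14+2, 21+0) = 21
r[9] = max(2+21, 2+18, 8+16, …, 21+2, 25+0) = 25
r[10] = max(2+25, 2+21, 8+18, …, 25+2, 19+0) = 27
r[11] = max(2+27, 2+25, 8+21, …, 19+2, 21+0) = 29
Maximum revenue is $29.
Now minimize piece count subject to staying optimal: for each k, pieces[k] = 1 + min over i with p[i]+r[k−i]=r[k] of pieces[k−i].
pieces[8] = 1
pieces[9] = 1
pieces[10] = 2
pieces[11] = 2

2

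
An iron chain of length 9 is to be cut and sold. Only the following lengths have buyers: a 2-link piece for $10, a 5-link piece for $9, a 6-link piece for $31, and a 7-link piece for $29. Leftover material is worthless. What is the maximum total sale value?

Let best[k] be the best obtainable value from length k. For each k, try every first piece i and keep the best of price[i] + best[k−i].
best[1] = 0
best[2] = 10
best[3] = 10
best[4] = 20  (first piece 2, then best[2]=10)
best[5] = max(10+10, 9+0) = 20
best[6] = max(10+20, 9+0, 31+0) = 31
best[7] = max(10+20, 9+10, 31+0, 29+0) = 31
best[8] = max(10+31, 9+10, 31+10, 29+0) = 41
best[9] = max(10+31, 9+20, 31+10, 29+10) = 41
One optimal cutting: pieces 6 + 2 with 1 link of scrap → $41.

41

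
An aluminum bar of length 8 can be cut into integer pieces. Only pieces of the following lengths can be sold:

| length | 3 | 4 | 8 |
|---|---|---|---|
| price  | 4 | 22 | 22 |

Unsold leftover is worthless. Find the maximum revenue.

44

Build r[k] bottom-up: r[k] = max over allowed piece i of (p[i] + r[k−i]).
r[1] = 0
r[2] = 0
r[3] = 4
r[4] = 22
r[5] = 22
r[6] = 22
r[7] = 26  (first piece 3, then r[4]=22)
r[8] = 44  (first piece 4, then r[4]=22)
One optimal cutting: 4 + 4 → $44.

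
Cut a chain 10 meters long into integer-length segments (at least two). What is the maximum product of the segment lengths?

36

Define m[k] = max over 1≤i<k of i · max(k−i, m[k−i]); the inner max lets the remainder stay uncut if that's better.
m[2] = 1*max(1,0) = 1*1 = 1
m[3] = max(1*2, 2*1) = 2
m[4] = max(1*3, 2*2, 3*1) = 4
m[5] = max(1*4, 2*3, 3*2, 4*1) = 6
m[6] = max(1*6, 2*4, 3*3, 4*2, 5*1) = 9
m[7] = max(1*9, 2*6, 3*4, 4*3, 5*2, 6*1) = 12
m[8] = max(1*12, 2*9, 3*6, …, 6*2, 7*1) = 18
m[9] = max(1*18, 2*12, 3*9, …, 7*2, 8*1) = 27
m[10] = max(1*27, 2*18, 3*12, …, 8*2, 9*1) = 36
One optimal split: 3 + 3 + 2 + 2; product 3*3*2*2 = 36.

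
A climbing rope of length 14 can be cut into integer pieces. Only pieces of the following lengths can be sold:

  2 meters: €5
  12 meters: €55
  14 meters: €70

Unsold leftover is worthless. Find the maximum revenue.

70

Consider every possible first cut. best[k] is the best of p[i]+best[k−i] over all sellable i≤k.
best[1] = 0
best[2] = 5
best[3] = 5
best[4] = 10  (first piece 2, then best[2]=5)
best[5] = 10
best[6] = 15  (first piece 2, then best[4]=10)
best[7] = 15
best[8] = 20  (first piece 2, then best[6]=15)
best[9] = 20
best[10] = 25  (first piece 2, then best[8]=20)
best[11] = 25
best[12] = max(5+25, 55+0) = 55
best[13] = max(5+25, 55+0) = 55
best[14] = max(5+55, 55+5, 70+0) = 70
One optimal cutting: 14 → €70.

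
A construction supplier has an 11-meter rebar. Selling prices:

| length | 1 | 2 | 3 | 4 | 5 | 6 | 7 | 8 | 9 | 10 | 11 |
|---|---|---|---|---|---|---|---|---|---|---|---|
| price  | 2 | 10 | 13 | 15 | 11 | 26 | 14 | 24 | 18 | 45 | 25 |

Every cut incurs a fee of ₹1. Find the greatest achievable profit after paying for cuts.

49

Build r[k] bottom-up: r[k] = max over allowed piece i of (p[i] + r[k−i]) − 1 per cut.
r[1] = 2
r[2] = max(2+2-1, 10+0) = 10
r[3] = max(2+10-1, 10+2-1, 13+0) = 13
r[4] = max(2+13-1, 10+10-1, 13+2-1, 15+0) = 19
r[5] = max(2+19-1, 10+13-1, 13+10-1, 15+2-1, 11+0) = 22
r[6] = max(2+22-1, 10+19-1, 13+13-1, 15+10-1, 11+2-1, 26+0) = 28
r[7] = max(2+28-1, 10+22-1, 13+19-1, …, 26+2-1, 14+0) = 31
r[8] = max(2+31-1, 10+28-1, 13+22-1, …, 14+2-1, 24+0) = 37
r[9] = max(2+37-1, 10+31-1, 13+28-1, …, 24+2-1, 18+0) = 40
r[10] = max(2+40-1, 10+37-1, 13+31-1, …, 18+2-1, 45+0) = 46
r[11] = max(2+46-1, 10+40-1, 13+37-1, …, 45+2-1, 25+0) = 49
One optimal plan: pieces 3 + 2 + 2 + 2 + 2 (4 cuts) → ₹53 − ₹4 = ₹49.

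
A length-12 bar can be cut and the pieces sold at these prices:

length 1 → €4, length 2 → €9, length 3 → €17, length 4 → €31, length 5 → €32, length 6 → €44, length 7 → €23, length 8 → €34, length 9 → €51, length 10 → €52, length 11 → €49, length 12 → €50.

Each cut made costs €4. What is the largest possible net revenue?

Build net[k] bottom-up: net[k] = max over allowed piece i of (p[i] + net[k−i]) − 4 per cut.
net[1] = 4
net[2] = max(4+4-4, 9+0) = 9
net[3] = max(4+9-4, 9+4-4, 17+0) = 17
net[4] = max(4+17-4, 9+9-4, 17+4-4, 31+0) = 31
net[5] = max(4+31-4, 9+17-4, 17+9-4, 31+4-4, 32+0) = 32
net[6] = max(4+32-4, 9+31-4, 17+17-4, 31+9-4, 32+4-4, 44+0) = 44
net[7] = max(4+44-4, 9+32-4, 17+31-4, …, 44+4-4, 23+0) = 44
net[8] = max(4+44-4, 9+44-4, 17+32-4, …, 23+4-4, 34+0) = 58
net[9] = max(4+58-4, 9+44-4, 17+44-4, …, 34+4-4, 51+0) = 59
net[10] = max(4+59-4, 9+58-4, 17+44-4, …, 51+4-4, 52+0) = 71
net[11] = max(4+71-4, 9+59-4, 17+58-4, …, 52+4-4, 49+0) = 72
net[12] = max(4+72-4, 9+71-4, 17+59-4, …, 49+4-4, 50+0) = 85
One optimal plan: pieces 4 + 4 + 4 (2 cuts) → €93 − €8 = €85.

85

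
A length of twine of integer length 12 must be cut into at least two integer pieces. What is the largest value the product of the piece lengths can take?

81

Fill f[k] for k=2..12: at each k try every first piece i and multiply by the better of (k−i) uncut or f[k−i].
f[2] = 1·max(1,0) = 1·1 = 1
f[3] = 1·max(2,1) = 1·2 = 2
f[4] = 2·max(2,1) = 2·2 = 4
f[5] = 2·max(3,2) = 2·3 = 6
f[6] = 3·max(3,2) = 3·3 = 9
f[7] = 2·max(5,6) = 2·6 = 12
f[8] = 2·max(6,9) = 2·9 = 18
f[9] = 3·max(6,9) = 3·9 = 27
f[10] = 2·max(8,18) = 2·18 = 36
f[11] = 2·max(9,27) = 2·27 = 54
f[12] = 3·max(9,27) = 3·27 = 81
One optimal split: 3 + 3 + 3 + 3; product 3·3·3·3 = 81.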